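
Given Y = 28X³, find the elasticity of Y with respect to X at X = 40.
Elasticity = 3

Elasticity = (dY/dX) · (X/Y)

dY/dX = 84·X²
At X = 40: dY/dX = 134400, Y = 1792000

Elasticity = 134400 · (40 / 1792000) = 3

Interpretation: for a small percentage change in X, the percentage change in Y is approximately 3.00 times as large.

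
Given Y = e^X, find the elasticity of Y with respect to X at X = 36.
Elasticity = 36

Elasticity = (dY/dX) · (X/Y)

dY/dX = e^X
At X = 36: dY/dX = e^36, Y = e^36

Elasticity = (e^36) · (36 / (e^36)) = 36

Interpretation: for a small percentage change in X, the percentage change in Y is approximately 36.00 times as large.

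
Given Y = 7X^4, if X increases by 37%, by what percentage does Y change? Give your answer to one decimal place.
252.3%

For Y = 7X^4:
If X → X(1 + 0.37)
Then Y → Y · (1 + 0.37)^4
     ≈ Y · 3.5228

Percentage change = ((1 + 0.37)^4 − 1) × 100% ≈ 252.3%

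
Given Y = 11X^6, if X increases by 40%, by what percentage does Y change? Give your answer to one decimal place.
653.0%

For Y = 11X^6:
If X → X(1 + 0.4)
Then Y → Y · (1 + 0.4)^6
     ≈ Y · 7.5295

Percentage change = ((1 + 0.4)^6 − 1) × 100% ≈ 653.0%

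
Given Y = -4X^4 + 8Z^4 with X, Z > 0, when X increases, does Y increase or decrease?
Y decreases

Taking the partial derivative:
∂Y/∂X = -16X^3

∂Y/∂X = -16X^3 < 0 (assuming positive values)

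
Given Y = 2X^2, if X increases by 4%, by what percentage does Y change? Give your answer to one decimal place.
8.2%

For Y = 2X^2:
If X → X(1 + 0.04)
Then Y → Y · (1 + 0.04)^2
     = Y · 1.0816

Percentage change = ((1 + 0.04)^2 − 1) × 100% ≈ 8.2%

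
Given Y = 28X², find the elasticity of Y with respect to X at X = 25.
Elasticity = 2

Elasticity = (dY/dX) · (X/Y)

dY/dX = 56·X
At X = 25: dY/dX = 1400, Y = 17500

Elasticity = 1400 · (25 / 17500) = 2

Interpretation: for a small percentage change in X, the percentage change in Y is approximately 2.00 times as large.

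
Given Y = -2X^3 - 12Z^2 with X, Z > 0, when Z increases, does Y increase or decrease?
Y decreases

Taking the partial derivative:
∂Y/∂Z = -24Z

∂Y/∂Z = -24Z < 0 (assuming positive values)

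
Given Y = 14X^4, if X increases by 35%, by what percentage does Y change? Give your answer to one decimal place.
232.2%

For Y = 14X^4:
If X → X(1 + 0.35)
Then Y → Y · (1 + 0.35)^4
     ≈ Y · 3.3215

Percentage change = ((1 + 0.35)^4 − 1) × 100% ≈ 232.2%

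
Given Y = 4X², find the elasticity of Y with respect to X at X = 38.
Elasticity = 2

Elasticity = (dY/dX) · (X/Y)

dY/dX = 8·X
At X = 38: dY/dX = 304, Y = 5776

Elasticity = 304 · (38 / 5776) = 2

Interpretation: for a small percentage change in X, the percentage change in Y is approximately 2.00 times as large.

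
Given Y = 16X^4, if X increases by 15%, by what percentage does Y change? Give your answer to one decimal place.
74.9%

For Y = 16X^4:
If X → X(1 + 0.15)
Then Y → Y · (1 + 0.15)^4
     ≈ Y · 1.7490

Percentage change = ((1 + 0.15)^4 − 1) × 100% ≈ 74.9%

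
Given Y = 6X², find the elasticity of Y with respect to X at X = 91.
Elasticity = 2

Elasticity = (dY/dX) · (X/Y)

dY/dX = 12·X
At X = 91: dY/dX = 1092, Y = 49686

Elasticity = 1092 · (91 / 49686) = 2

Interpretation: for a small percentage change in X, the percentage change in Y is approximately 2.00 times as large.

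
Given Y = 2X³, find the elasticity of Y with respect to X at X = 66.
Elasticity = 3

Elasticity = (dY/dX) · (X/Y)

dY/dX = 6·X²
At X = 66: dY/dX = 26136, Y = 574992

Elasticity = 26136 · (66 / 574992) = 3

Interpretation: for a small percentage change in X, the percentage change in Y is approximately 3.00 times as large.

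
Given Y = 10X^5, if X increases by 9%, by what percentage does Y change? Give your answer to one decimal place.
53.9%

For Y = 10X^5:
If X → X(1 + 0.09)
Then Y → Y · (1 + 0.09)^5
     ≈ Y · 1.5386

Percentage change = ((1 + 0.09)^5 − 1) × 100% ≈ 53.9%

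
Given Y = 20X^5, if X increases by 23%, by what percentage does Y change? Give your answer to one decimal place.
181.5%

For Y = 20X^5:
If X → X(1 + 0.23)
Then Y → Y · (1 + 0.23)^5
     ≈ Y · 2.8153

Percentage change = ((1 + 0.23)^5 − 1) × 100% ≈ 181.5%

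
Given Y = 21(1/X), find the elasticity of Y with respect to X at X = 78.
Elasticity = -1

Elasticity = (dY/dX) · (X/Y)

dY/dX = -21/X²
At X = 78: dY/dX = -7/2028, Y = 7/26

Elasticity = (-7/2028) · (78 / (7/26)) = -1

Interpretation: for a small percentage change in X, the percentage change in Y is approximately -1.00 times as large.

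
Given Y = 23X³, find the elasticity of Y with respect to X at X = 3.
Elasticity = 3

Elasticity = (dY/dX) · (X/Y)

dY/dX = 69·X²
At X = 3: dY/dX = 621, Y = 621

Elasticity = 621 · (3 / 621) = 3

Interpretation: for a small percentage change in X, the percentage change in Y is approximately 3.00 times as large.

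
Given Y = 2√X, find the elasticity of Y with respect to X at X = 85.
Elasticity = 1/2

Elasticity = (dY/dX) · (X/Y)

dY/dX = 1/√X
At X = 85: dY/dX = √85/85, Y = 2·√85

Elasticity = (√85/85) · (85 / (2·√85)) = 1/2

Interpretation: for a small percentage change in X, the percentage change in Y is approximately 0.50 times as large.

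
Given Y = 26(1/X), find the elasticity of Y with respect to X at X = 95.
Elasticity = -1

Elasticity = (dY/dX) · (X/Y)

dY/dX = -26/X²
At X = 95: dY/dX = -26/9025, Y = 26/95

Elasticity = (-26/9025) · (95 / (26/95)) = -1

Interpretation: for a small percentage change in X, the percentage change in Y is approximately -1.00 times as large.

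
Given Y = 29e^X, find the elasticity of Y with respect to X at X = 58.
Elasticity = 58

Elasticity = (dY/dX) · (X/Y)

dY/dX = 29·e^X
At X = 58: dY/dX = 29·e^58, Y = 29·e^58

Elasticity = (29·e^58) · (58 / (29·e^58)) = 58

Interpretation: for a small percentage change in X, the percentage change in Y is approximately 58.00 times as large.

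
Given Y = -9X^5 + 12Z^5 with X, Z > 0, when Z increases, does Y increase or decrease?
Y increases

Taking the partial derivative:
∂Y/∂Z = 60Z^4

∂Y/∂Z = 60Z^4 > 0 (assuming positive values)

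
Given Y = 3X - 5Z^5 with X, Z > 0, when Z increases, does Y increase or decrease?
Y decreases

Taking the partial derivative:
∂Y/∂Z = -25Z^4

∂Y/∂Z = -25Z^4 < 0 (assuming positive values)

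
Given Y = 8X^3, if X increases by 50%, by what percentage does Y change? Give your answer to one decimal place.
237.5%

For Y = 8X^3:
If X → X(1 + 0.5)
Then Y → Y · (1 + 0.5)^3
     = Y · 3.3750

Percentage change = ((1 + 0.5)^3 − 1) × 100% = 237.5%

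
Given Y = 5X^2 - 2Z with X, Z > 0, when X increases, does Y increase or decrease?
Y increases

Taking the partial derivative:
∂Y/∂X = 10X

∂Y/∂X = 10X > 0 (assuming positive values)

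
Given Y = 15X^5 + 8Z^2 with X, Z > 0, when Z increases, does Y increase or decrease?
Y increases

Taking the partial derivative:
∂Y/∂Z = 16Z

∂Y/∂Z = 16Z > 0 (assuming positive values)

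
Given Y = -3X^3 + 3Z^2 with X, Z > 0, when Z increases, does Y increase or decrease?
Y increases

Taking the partial derivative:
∂Y/∂Z = 6Z

∂Y/∂Z = 6Z > 0 (assuming positive values)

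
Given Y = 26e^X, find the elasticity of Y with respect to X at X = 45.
Elasticity = 45

Elasticity = (dY/dX) · (X/Y)

dY/dX = 26·e^X
At X = 45: dY/dX = 26·e^45, Y = 26·e^45

Elasticity = (26·e^45) · (45 / (26·e^45)) = 45

Interpretation: for a small percentage change in X, the percentage change in Y is approximately 45.00 times as large.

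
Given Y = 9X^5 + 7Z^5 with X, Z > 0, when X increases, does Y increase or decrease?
Y increases

Taking the partial derivative:
∂Y/∂X = 45X^4

∂Y/∂X = 45X^4 > 0 (assuming positive values)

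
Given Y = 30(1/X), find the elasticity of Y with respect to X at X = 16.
Elasticity = -1

Elasticity = (dY/dX) · (X/Y)

dY/dX = -30/X²
At X = 16: dY/dX = -15/128, Y = 15/8

Elasticity = (-15/128) · (16 / (15/8)) = -1

Interpretation: for a small percentage change in X, the percentage change in Y is approximately -1.00 times as large.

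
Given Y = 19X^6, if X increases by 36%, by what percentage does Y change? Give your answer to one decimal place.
532.8%

For Y = 19X^6:
If X → X(1 + 0.36)
Then Y → Y · (1 + 0.36)^6
     ≈ Y · 6.3275

Percentage change = ((1 + 0.36)^6 − 1) × 100% ≈ 532.8%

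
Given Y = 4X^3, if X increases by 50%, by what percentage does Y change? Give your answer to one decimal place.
237.5%

For Y = 4X^3:
If X → X(1 + 0.5)
Then Y → Y · (1 + 0.5)^3
     = Y · 3.3750

Percentage change = ((1 + 0.5)^3 − 1) × 100% = 237.5%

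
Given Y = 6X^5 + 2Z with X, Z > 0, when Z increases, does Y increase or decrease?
Y increases

Taking the partial derivative:
∂Y/∂Z = 2

∂Y/∂Z = 2 > 0 (assuming positive values)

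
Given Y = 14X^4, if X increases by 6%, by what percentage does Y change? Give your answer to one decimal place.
26.2%

For Y = 14X^4:
If X → X(1 + 0.06)
Then Y → Y · (1 + 0.06)^4
     ≈ Y · 1.2625

Percentage change = ((1 + 0.06)^4 − 1) × 100% ≈ 26.2%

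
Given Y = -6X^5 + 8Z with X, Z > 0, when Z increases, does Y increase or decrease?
Y increases

Taking the partial derivative:
∂Y/∂Z = 8

∂Y/∂Z = 8 > 0 (assuming positive values)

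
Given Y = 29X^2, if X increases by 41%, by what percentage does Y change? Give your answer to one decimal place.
98.8%

For Y = 29X^2:
If X → X(1 + 0.41)
Then Y → Y · (1 + 0.41)^2
     = Y · 1.9881

Percentage change = ((1 + 0.41)^2 − 1) × 100% ≈ 98.8%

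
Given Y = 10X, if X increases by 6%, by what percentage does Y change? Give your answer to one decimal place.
6.0%

For Y = 10X:
If X → X(1 + 0.06)
Then Y → Y · (1 + 0.06)^1
     = Y · 1.0600

Percentage change = ((1 + 0.06)^1 − 1) × 100% = 6.0%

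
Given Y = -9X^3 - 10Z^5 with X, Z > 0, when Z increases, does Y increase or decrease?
Y decreases

Taking the partial derivative:
∂Y/∂Z = -50Z^4

∂Y/∂Z = -50Z^4 < 0 (assuming positive values)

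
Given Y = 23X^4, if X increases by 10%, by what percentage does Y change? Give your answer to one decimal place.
46.4%

For Y = 23X^4:
If X → X(1 + 0.1)
Then Y → Y · (1 + 0.1)^4
     = Y · 1.4641

Percentage change = ((1 + 0.1)^4 − 1) × 100% ≈ 46.4%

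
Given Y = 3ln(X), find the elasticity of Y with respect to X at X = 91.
Elasticity = 1/ln(91) ≈ 0.2217

Elasticity = (dY/dX) · (X/Y)

dY/dX = 3/X
At X = 91: dY/dX = 3/91, Y = 3·ln(91)

Elasticity = (3/91) · (91 / (3·ln(91))) = 1/ln(91) ≈ 0.2217

Interpretation: for a small percentage change in X, the percentage change in Y is approximately 0.22 times as large.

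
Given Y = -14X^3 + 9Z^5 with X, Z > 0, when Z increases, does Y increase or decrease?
Y increases

Taking the partial derivative:
∂Y/∂Z = 45Z^4

∂Y/∂Z = 45Z^4 > 0 (assuming positive values)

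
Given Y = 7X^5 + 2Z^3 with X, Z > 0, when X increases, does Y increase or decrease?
Y increases

Taking the partial derivative:
∂Y/∂X = 35X^4

∂Y/∂X = 35X^4 > 0 (assuming positive values)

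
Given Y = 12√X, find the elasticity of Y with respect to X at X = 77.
Elasticity = 1/2

Elasticity = (dY/dX) · (X/Y)

dY/dX = 6/√X
At X = 77: dY/dX = 6·√77/77, Y = 12·√77

Elasticity = (6·√77/77) · (77 / (12·√77)) = 1/2

Interpretation: for a small percentage change in X, the percentage change in Y is approximately 0.50 times as large.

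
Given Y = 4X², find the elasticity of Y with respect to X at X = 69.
Elasticity = 2

Elasticity = (dY/dX) · (X/Y)

dY/dX = 8·X
At X = 69: dY/dX = 552, Y = 19044

Elasticity = 552 · (69 / 19044) = 2

Interpretation: for a small percentage change in X, the percentage change in Y is approximately 2.00 times as large.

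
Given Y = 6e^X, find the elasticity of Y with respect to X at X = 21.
Elasticity = 21

Elasticity = (dY/dX) · (X/Y)

dY/dX = 6·e^X
At X = 21: dY/dX = 6·e^21, Y = 6·e^21

Elasticity = (6·e^21) · (21 / (6·e^21)) = 21

Interpretation: for a small percentage change in X, the percentage change in Y is approximately 21.00 times as large.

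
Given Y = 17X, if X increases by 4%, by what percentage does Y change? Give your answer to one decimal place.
4.0%

For Y = 17X:
If X → X(1 + 0.04)
Then Y → Y · (1 + 0.04)^1
     = Y · 1.0400

Percentage change = ((1 + 0.04)^1 − 1) × 100% = 4.0%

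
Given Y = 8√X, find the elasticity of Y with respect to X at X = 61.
Elasticity = 1/2

Elasticity = (dY/dX) · (X/Y)

dY/dX = 4/√X
At X = 61: dY/dX = 4·√61/61, Y = 8·√61

Elasticity = (4·√61/61) · (61 / (8·√61)) = 1/2

Interpretation: for a small percentage change in X, the percentage change in Y is approximately 0.50 times as large.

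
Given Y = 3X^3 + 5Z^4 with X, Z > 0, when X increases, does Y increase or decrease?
Y increases

Taking the partial derivative:
∂Y/∂X = 9X^2

∂Y/∂X = 9X^2 > 0 (assuming positive values)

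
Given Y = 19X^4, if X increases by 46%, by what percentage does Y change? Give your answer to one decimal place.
354.4%

For Y = 19X^4:
If X → X(1 + 0.46)
Then Y → Y · (1 + 0.46)^4
     ≈ Y · 4.5437

Percentage change = ((1 + 0.46)^4 − 1) × 100% ≈ 354.4%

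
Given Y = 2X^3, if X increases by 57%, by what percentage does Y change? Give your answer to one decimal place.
287.0%

For Y = 2X^3:
If X → X(1 + 0.57)
Then Y → Y · (1 + 0.57)^3
     ≈ Y · 3.8699

Percentage change = ((1 + 0.57)^3 − 1) × 100% ≈ 287.0%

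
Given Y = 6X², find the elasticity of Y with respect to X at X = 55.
Elasticity = 2

Elasticity = (dY/dX) · (X/Y)

dY/dX = 12·X
At X = 55: dY/dX = 660, Y = 18150

Elasticity = 660 · (55 / 18150) = 2

Interpretation: for a small percentage change in X, the percentage change in Y is approximately 2.00 times as large.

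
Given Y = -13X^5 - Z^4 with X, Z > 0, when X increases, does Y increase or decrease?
Y decreases

Taking the partial derivative:
∂Y/∂X = -65X^4

∂Y/∂X = -65X^4 < 0 (assuming positive values)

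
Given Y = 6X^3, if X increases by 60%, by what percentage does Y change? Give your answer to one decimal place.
309.6%

For Y = 6X^3:
If X → X(1 + 0.6)
Then Y → Y · (1 + 0.6)^3
     = Y · 4.0960

Percentage change = ((1 + 0.6)^3 − 1) × 100% = 309.6%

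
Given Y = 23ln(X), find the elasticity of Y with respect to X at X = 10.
Elasticity = 1/ln(10) ≈ 0.4343

Elasticity = (dY/dX) · (X/Y)

dY/dX = 23/X
At X = 10: dY/dX = 23/10, Y = 23·ln(10)

Elasticity = (23/10) · (10 / (23·ln(10))) = 1/ln(10) ≈ 0.4343

Interpretation: for a small percentage change in X, the percentage change in Y is approximately 0.43 times as large.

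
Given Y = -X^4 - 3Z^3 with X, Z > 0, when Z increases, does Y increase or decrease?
Y decreases

Taking the partial derivative:
∂Y/∂Z = -9Z^2

∂Y/∂Z = -9Z^2 < 0 (assuming positive values)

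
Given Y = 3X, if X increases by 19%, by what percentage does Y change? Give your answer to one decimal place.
19.0%

For Y = 3X:
If X → X(1 + 0.19)
Then Y → Y · (1 + 0.19)^1
     = Y · 1.1900

Percentage change = ((1 + 0.19)^1 − 1) × 100% = 19.0%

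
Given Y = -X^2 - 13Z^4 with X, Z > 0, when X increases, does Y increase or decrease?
Y decreases

Taking the partial derivative:
∂Y/∂X = -2X

∂Y/∂X = -2X < 0 (assuming positive values)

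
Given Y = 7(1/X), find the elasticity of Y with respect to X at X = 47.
Elasticity = -1

Elasticity = (dY/dX) · (X/Y)

dY/dX = -7/X²
At X = 47: dY/dX = -7/2209, Y = 7/47

Elasticity = (-7/2209) · (47 / (7/47)) = -1

Interpretation: for a small percentage change in X, the percentage change in Y is approximately -1.00 times as large.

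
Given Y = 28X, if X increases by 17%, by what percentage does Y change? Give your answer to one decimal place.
17.0%

For Y = 28X:
If X → X(1 + 0.17)
Then Y → Y · (1 + 0.17)^1
     = Y · 1.1700

Percentage change = ((1 + 0.17)^1 − 1) × 100% = 17.0%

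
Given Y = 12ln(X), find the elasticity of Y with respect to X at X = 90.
Elasticity = 1/ln(90) ≈ 0.2222

Elasticity = (dY/dX) · (X/Y)

dY/dX = 12/X
At X = 90: dY/dX = 2/15, Y = 12·ln(90)

Elasticity = (2/15) · (90 / (12·ln(90))) = 1/ln(90) ≈ 0.2222

Interpretation: for a small percentage change in X, the percentage change in Y is approximately 0.22 times as large.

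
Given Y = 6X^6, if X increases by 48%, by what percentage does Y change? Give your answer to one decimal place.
950.9%

For Y = 6X^6:
If X → X(1 + 0.48)
Then Y → Y · (1 + 0.48)^6
     ≈ Y · 10.5092

Percentage change = ((1 + 0.48)^6 − 1) × 100% ≈ 950.9%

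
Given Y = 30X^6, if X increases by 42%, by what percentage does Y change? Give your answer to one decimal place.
719.8%

For Y = 30X^6:
If X → X(1 + 0.42)
Then Y → Y · (1 + 0.42)^6
     ≈ Y · 8.1984

Percentage change = ((1 + 0.42)^6 − 1) × 100% ≈ 719.8%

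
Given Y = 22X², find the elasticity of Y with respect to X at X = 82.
Elasticity = 2

Elasticity = (dY/dX) · (X/Y)

dY/dX = 44·X
At X = 82: dY/dX = 3608, Y = 147928

Elasticity = 3608 · (82 / 147928) = 2

Interpretation: for a small percentage change in X, the percentage change in Y is approximately 2.00 times as large.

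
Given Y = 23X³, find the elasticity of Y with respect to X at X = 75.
Elasticity = 3

Elasticity = (dY/dX) · (X/Y)

dY/dX = 69·X²
At X = 75: dY/dX = 388125, Y = 9703125

Elasticity = 388125 · (75 / 9703125) = 3

Interpretation: for a small percentage change in X, the percentage change in Y is approximately 3.00 times as large.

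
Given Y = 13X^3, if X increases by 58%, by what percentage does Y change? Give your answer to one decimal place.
294.4%

For Y = 13X^3:
If X → X(1 + 0.58)
Then Y → Y · (1 + 0.58)^3
     ≈ Y · 3.9443

Percentage change = ((1 + 0.58)^3 − 1) × 100% ≈ 294.4%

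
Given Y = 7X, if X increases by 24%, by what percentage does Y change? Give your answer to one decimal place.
24.0%

For Y = 7X:
If X → X(1 + 0.24)
Then Y → Y · (1 + 0.24)^1
     = Y · 1.2400

Percentage change = ((1 + 0.24)^1 − 1) × 100% = 24.0%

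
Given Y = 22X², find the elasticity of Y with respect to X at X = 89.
Elasticity = 2

Elasticity = (dY/dX) · (X/Y)

dY/dX = 44·X
At X = 89: dY/dX = 3916, Y = 174262

Elasticity = 3916 · (89 / 174262) = 2

Interpretation: for a small percentage change in X, the percentage change in Y is approximately 2.00 times as large.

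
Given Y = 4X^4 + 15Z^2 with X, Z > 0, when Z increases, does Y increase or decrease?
Y increases

Taking the partial derivative:
∂Y/∂Z = 30Z

∂Y/∂Z = 30Z > 0 (assuming positive values)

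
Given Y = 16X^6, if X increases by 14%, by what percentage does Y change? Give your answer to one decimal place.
119.5%

For Y = 16X^6:
If X → X(1 + 0.14)
Then Y → Y · (1 + 0.14)^6
     ≈ Y · 2.1950

Percentage change = ((1 + 0.14)^6 − 1) × 100% ≈ 119.5%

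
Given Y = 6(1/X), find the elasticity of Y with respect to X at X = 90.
Elasticity = -1

Elasticity = (dY/dX) · (X/Y)

dY/dX = -6/X²
At X = 90: dY/dX = -1/1350, Y = 1/15

Elasticity = (-1/1350) · (90 / (1/15)) = -1

Interpretation: for a small percentage change in X, the percentage change in Y is approximately -1.00 times as large.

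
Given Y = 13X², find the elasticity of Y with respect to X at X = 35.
Elasticity = 2

Elasticity = (dY/dX) · (X/Y)

dY/dX = 26·X
At X = 35: dY/dX = 910, Y = 15925

Elasticity = 910 · (35 / 15925) = 2

Interpretation: for a small percentage change in X, the percentage change in Y is approximately 2.00 times as large.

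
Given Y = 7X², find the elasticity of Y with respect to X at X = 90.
Elasticity = 2

Elasticity = (dY/dX) · (X/Y)

dY/dX = 14·X
At X = 90: dY/dX = 1260, Y = 56700

Elasticity = 1260 · (90 / 56700) = 2

Interpretation: for a small percentage change in X, the percentage change in Y is approximately 2.00 times as large.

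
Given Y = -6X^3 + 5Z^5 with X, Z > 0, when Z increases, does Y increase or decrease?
Y increases

Taking the partial derivative:
∂Y/∂Z = 25Z^4

∂Y/∂Z = 25Z^4 > 0 (assuming positive values)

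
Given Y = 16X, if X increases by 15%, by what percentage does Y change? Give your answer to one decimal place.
15.0%

For Y = 16X:
If X → X(1 + 0.15)
Then Y → Y · (1 + 0.15)^1
     = Y · 1.1500

Percentage change = ((1 + 0.15)^1 − 1) × 100% = 15.0%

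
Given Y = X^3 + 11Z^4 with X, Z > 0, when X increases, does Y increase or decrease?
Y increases

Taking the partial derivative:
∂Y/∂X = 3X^2

∂Y/∂X = 3X^2 > 0 (assuming positive values)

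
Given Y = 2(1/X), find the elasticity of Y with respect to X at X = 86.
Elasticity = -1

Elasticity = (dY/dX) · (X/Y)

dY/dX = -2/X²
At X = 86: dY/dX = -1/3698, Y = 1/43

Elasticity = (-1/3698) · (86 / (1/43)) = -1

Interpretation: for a small percentage change in X, the percentage change in Y is approximately -1.00 times as large.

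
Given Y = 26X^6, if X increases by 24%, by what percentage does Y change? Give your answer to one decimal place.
263.5%

For Y = 26X^6:
If X → X(1 + 0.24)
Then Y → Y · (1 + 0.24)^6
     ≈ Y · 3.6352

Percentage change = ((1 + 0.24)^6 − 1) × 100% ≈ 263.5%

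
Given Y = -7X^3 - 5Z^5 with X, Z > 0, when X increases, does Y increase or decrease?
Y decreases

Taking the partial derivative:
∂Y/∂X = -21X^2

∂Y/∂X = -21X^2 < 0 (assuming positive values)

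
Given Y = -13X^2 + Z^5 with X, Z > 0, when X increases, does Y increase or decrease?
Y decreases

Taking the partial derivative:
∂Y/∂X = -26X

∂Y/∂X = -26X < 0 (assuming positive values)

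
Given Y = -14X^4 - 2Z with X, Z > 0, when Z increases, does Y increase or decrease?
Y decreases

Taking the partial derivative:
∂Y/∂Z = -2

∂Y/∂Z = -2 < 0 (assuming positive values)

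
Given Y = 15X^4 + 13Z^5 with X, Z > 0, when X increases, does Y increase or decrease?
Y increases

Taking the partial derivative:
∂Y/∂X = 60X^3

∂Y/∂X = 60X^3 > 0 (assuming positive values)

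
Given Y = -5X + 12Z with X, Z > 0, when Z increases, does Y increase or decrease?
Y increases

Taking the partial derivative:
∂Y/∂Z = 12

∂Y/∂Z = 12 > 0 (assuming positive values)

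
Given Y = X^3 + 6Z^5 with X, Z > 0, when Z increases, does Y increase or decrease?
Y increases

Taking the partial derivative:
∂Y/∂Z = 30Z^4

∂Y/∂Z = 30Z^4 > 0 (assuming positive values)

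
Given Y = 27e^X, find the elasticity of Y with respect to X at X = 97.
Elasticity = 97

Elasticity = (dY/dX) · (X/Y)

dY/dX = 27·e^X
At X = 97: dY/dX = 27·e^97, Y = 27·e^97

Elasticity = (27·e^97) · (97 / (27·e^97)) = 97

Interpretation: for a small percentage change in X, the percentage change in Y is approximately 97.00 times as large.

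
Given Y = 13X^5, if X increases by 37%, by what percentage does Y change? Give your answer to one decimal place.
382.6%

For Y = 13X^5:
If X → X(1 + 0.37)
Then Y → Y · (1 + 0.37)^5
     ≈ Y · 4.8262

Percentage change = ((1 + 0.37)^5 − 1) × 100% ≈ 382.6%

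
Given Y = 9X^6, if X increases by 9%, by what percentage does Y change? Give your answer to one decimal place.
67.7%

For Y = 9X^6:
If X → X(1 + 0.09)
Then Y → Y · (1 + 0.09)^6
     ≈ Y · 1.6771

Percentage change = ((1 + 0.09)^6 − 1) × 100% ≈ 67.7%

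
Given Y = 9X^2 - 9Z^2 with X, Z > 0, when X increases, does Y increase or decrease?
Y increases

Taking the partial derivative:
∂Y/∂X = 18X

∂Y/∂X = 18X > 0 (assuming positive values)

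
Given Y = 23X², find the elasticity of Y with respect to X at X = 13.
Elasticity = 2

Elasticity = (dY/dX) · (X/Y)

dY/dX = 46·X
At X = 13: dY/dX = 598, Y = 3887

Elasticity = 598 · (13 / 3887) = 2

Interpretation: for a small percentage change in X, the percentage change in Y is approximately 2.00 times as large.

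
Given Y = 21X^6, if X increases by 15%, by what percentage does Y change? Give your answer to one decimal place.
131.3%

For Y = 21X^6:
If X → X(1 + 0.15)
Then Y → Y · (1 + 0.15)^6
     ≈ Y · 2.3131

Percentage change = ((1 + 0.15)^6 − 1) × 100% ≈ 131.3%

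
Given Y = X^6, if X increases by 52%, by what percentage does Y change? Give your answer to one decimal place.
1133.3%

For Y = X^6:
If X → X(1 + 0.52)
Then Y → Y · (1 + 0.52)^6
     ≈ Y · 12.3328

Percentage change = ((1 + 0.52)^6 − 1) × 100% ≈ 1133.3%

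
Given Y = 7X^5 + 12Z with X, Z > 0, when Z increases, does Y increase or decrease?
Y increases

Taking the partial derivative:
∂Y/∂Z = 12

∂Y/∂Z = 12 > 0 (assuming positive values)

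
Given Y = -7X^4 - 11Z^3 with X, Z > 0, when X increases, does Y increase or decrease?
Y decreases

Taking the partial derivative:
∂Y/∂X = -28X^3

∂Y/∂X = -28X^3 < 0 (assuming positive values)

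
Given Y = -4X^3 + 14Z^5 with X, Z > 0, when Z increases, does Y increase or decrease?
Y increases

Taking the partial derivative:
∂Y/∂Z = 70Z^4

∂Y/∂Z = 70Z^4 > 0 (assuming positive values)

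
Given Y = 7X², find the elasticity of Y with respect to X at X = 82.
Elasticity = 2

Elasticity = (dY/dX) · (X/Y)

dY/dX = 14·X
At X = 82: dY/dX = 1148, Y = 47068

Elasticity = 1148 · (82 / 47068) = 2

Interpretation: for a small percentage change in X, the percentage change in Y is approximately 2.00 times as large.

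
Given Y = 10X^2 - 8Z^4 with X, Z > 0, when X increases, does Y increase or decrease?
Y increases

Taking the partial derivative:
∂Y/∂X = 20X

∂Y/∂X = 20X > 0 (assuming positive values)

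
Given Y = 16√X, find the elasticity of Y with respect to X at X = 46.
Elasticity = 1/2

Elasticity = (dY/dX) · (X/Y)

dY/dX = 8/√X
At X = 46: dY/dX = 4·√46/23, Y = 16·√46

Elasticity = (4·√46/23) · (46 / (16·√46)) = 1/2

Interpretation: for a small percentage change in X, the percentage change in Y is approximately 0.50 times as large.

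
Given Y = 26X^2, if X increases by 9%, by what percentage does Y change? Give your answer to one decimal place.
18.8%

For Y = 26X^2:
If X → X(1 + 0.09)
Then Y → Y · (1 + 0.09)^2
     = Y · 1.1881

Percentage change = ((1 + 0.09)^2 − 1) × 100% ≈ 18.8%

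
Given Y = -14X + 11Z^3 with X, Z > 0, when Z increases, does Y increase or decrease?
Y increases

Taking the partial derivative:
∂Y/∂Z = 33Z^2

∂Y/∂Z = 33Z^2 > 0 (assuming positive values)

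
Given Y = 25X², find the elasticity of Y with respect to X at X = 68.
Elasticity = 2

Elasticity = (dY/dX) · (X/Y)

dY/dX = 50·X
At X = 68: dY/dX = 3400, Y = 115600

Elasticity = 3400 · (68 / 115600) = 2

Interpretation: for a small percentage change in X, the percentage change in Y is approximately 2.00 times as large.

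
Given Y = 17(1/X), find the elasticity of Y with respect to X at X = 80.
Elasticity = -1

Elasticity = (dY/dX) · (X/Y)

dY/dX = -17/X²
At X = 80: dY/dX = -17/6400, Y = 17/80

Elasticity = (-17/6400) · (80 / (17/80)) = -1

Interpretation: for a small percentage change in X, the percentage change in Y is approximately -1.00 times as large.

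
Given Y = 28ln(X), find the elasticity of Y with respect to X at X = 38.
Elasticity = 1/ln(38) ≈ 0.2749

Elasticity = (dY/dX) · (X/Y)

dY/dX = 28/X
At X = 38: dY/dX = 14/19, Y = 28·ln(38)

Elasticity = (14/19) · (38 / (28·ln(38))) = 1/ln(38) ≈ 0.2749

Interpretation: for a small percentage change in X, the percentage change in Y is approximately 0.27 times as large.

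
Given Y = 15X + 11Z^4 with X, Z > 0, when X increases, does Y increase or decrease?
Y increases

Taking the partial derivative:
∂Y/∂X = 15

∂Y/∂X = 15 > 0 (assuming positive values)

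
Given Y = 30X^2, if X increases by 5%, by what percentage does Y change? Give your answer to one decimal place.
10.3%

For Y = 30X^2:
If X → X(1 + 0.05)
Then Y → Y · (1 + 0.05)^2
     = Y · 1.1025

Percentage change = ((1 + 0.05)^2 − 1) × 100% ≈ 10.3%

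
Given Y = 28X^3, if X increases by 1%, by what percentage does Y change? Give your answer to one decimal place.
3.0%

For Y = 28X^3:
If X → X(1 + 0.01)
Then Y → Y · (1 + 0.01)^3
     ≈ Y · 1.0303

Percentage change = ((1 + 0.01)^3 − 1) × 100% ≈ 3.0%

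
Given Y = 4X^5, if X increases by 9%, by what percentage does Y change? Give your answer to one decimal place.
53.9%

For Y = 4X^5:
If X → X(1 + 0.09)
Then Y → Y · (1 + 0.09)^5
     ≈ Y · 1.5386

Percentage change = ((1 + 0.09)^5 − 1) × 100% ≈ 53.9%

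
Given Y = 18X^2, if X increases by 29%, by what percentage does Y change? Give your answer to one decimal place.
66.4%

For Y = 18X^2:
If X → X(1 + 0.29)
Then Y → Y · (1 + 0.29)^2
     = Y · 1.6641

Percentage change = ((1 + 0.29)^2 − 1) × 100% ≈ 66.4%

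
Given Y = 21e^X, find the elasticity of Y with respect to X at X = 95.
Elasticity = 95

Elasticity = (dY/dX) · (X/Y)

dY/dX = 21·e^X
At X = 95: dY/dX = 21·e^95, Y = 21·e^95

Elasticity = (21·e^95) · (95 / (21·e^95)) = 95

Interpretation: for a small percentage change in X, the percentage change in Y is approximately 95.00 times as large.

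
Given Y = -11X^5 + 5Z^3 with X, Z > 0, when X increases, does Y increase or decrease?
Y decreases

Taking the partial derivative:
∂Y/∂X = -55X^4

∂Y/∂X = -55X^4 < 0 (assuming positive values)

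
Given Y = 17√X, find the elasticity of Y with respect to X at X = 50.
Elasticity = 1/2

Elasticity = (dY/dX) · (X/Y)

dY/dX = 17/(2·√X)
At X = 50: dY/dX = 17·√2/20, Y = 85·√2

Elasticity = (17·√2/20) · (50 / (85·√2)) = 1/2

Interpretation: for a small percentage change in X, the percentage change in Y is approximately 0.50 times as large.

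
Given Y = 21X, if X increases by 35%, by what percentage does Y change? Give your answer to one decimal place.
35.0%

For Y = 21X:
If X → X(1 + 0.35)
Then Y → Y · (1 + 0.35)^1
     = Y · 1.3500

Percentage change = ((1 + 0.35)^1 − 1) × 100% = 35.0%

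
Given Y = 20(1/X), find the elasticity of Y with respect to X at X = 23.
Elasticity = -1

Elasticity = (dY/dX) · (X/Y)

dY/dX = -20/X²
At X = 23: dY/dX = -20/529, Y = 20/23

Elasticity = (-20/529) · (23 / (20/23)) = -1

Interpretation: for a small percentage change in X, the percentage change in Y is approximately -1.00 times as large.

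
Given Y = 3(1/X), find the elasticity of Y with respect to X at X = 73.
Elasticity = -1

Elasticity = (dY/dX) · (X/Y)

dY/dX = -3/X²
At X = 73: dY/dX = -3/5329, Y = 3/73

Elasticity = (-3/5329) · (73 / (3/73)) = -1

Interpretation: for a small percentage change in X, the percentage change in Y is approximately -1.00 times as large.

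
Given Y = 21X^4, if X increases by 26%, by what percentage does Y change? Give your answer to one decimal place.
152.0%

For Y = 21X^4:
If X → X(1 + 0.26)
Then Y → Y · (1 + 0.26)^4
     ≈ Y · 2.5205

Percentage change = ((1 + 0.26)^4 − 1) × 100% ≈ 152.0%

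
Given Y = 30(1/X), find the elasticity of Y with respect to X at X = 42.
Elasticity = -1

Elasticity = (dY/dX) · (X/Y)

dY/dX = -30/X²
At X = 42: dY/dX = -5/294, Y = 5/7

Elasticity = (-5/294) · (42 / (5/7)) = -1

Interpretation: for a small percentage change in X, the percentage change in Y is approximately -1.00 times as large.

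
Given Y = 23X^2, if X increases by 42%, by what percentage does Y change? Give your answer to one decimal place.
101.6%

For Y = 23X^2:
If X → X(1 + 0.42)
Then Y → Y · (1 + 0.42)^2
     = Y · 2.0164

Percentage change = ((1 + 0.42)^2 − 1) × 100% ≈ 101.6%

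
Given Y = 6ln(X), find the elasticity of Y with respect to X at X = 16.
Elasticity = 1/ln(16) ≈ 0.3607

Elasticity = (dY/dX) · (X/Y)

dY/dX = 6/X
At X = 16: dY/dX = 3/8, Y = 6·ln(16)

Elasticity = (3/8) · (16 / (6·ln(16))) = 1/ln(16) ≈ 0.3607

Interpretation: for a small percentage change in X, the percentage change in Y is approximately 0.36 times as large.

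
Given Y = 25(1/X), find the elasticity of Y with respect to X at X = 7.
Elasticity = -1

Elasticity = (dY/dX) · (X/Y)

dY/dX = -25/X²
At X = 7: dY/dX = -25/49, Y = 25/7

Elasticity = (-25/49) · (7 / (25/7)) = -1

Interpretation: for a small percentage change in X, the percentage change in Y is approximately -1.00 times as large.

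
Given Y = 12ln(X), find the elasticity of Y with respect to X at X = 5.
Elasticity = 1/ln(5) ≈ 0.6213

Elasticity = (dY/dX) · (X/Y)

dY/dX = 12/X
At X = 5: dY/dX = 12/5, Y = 12·ln(5)

Elasticity = (12/5) · (5 / (12·ln(5))) = 1/ln(5) ≈ 0.6213

Interpretation: for a small percentage change in X, the percentage change in Y is approximately 0.62 times as large.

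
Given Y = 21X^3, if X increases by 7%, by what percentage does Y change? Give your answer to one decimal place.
22.5%

For Y = 21X^3:
If X → X(1 + 0.07)
Then Y → Y · (1 + 0.07)^3
     ≈ Y · 1.2250

Percentage change = ((1 + 0.07)^3 − 1) × 100% ≈ 22.5%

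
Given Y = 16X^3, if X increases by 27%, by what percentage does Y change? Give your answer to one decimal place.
104.8%

For Y = 16X^3:
If X → X(1 + 0.27)
Then Y → Y · (1 + 0.27)^3
     ≈ Y · 2.0484

Percentage change = ((1 + 0.27)^3 − 1) × 100% ≈ 104.8%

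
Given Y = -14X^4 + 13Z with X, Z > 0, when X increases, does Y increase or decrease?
Y decreases

Taking the partial derivative:
∂Y/∂X = -56X^3

∂Y/∂X = -56X^3 < 0 (assuming positive values)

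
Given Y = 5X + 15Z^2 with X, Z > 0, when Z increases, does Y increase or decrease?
Y increases

Taking the partial derivative:
∂Y/∂Z = 30Z

∂Y/∂Z = 30Z > 0 (assuming positive values)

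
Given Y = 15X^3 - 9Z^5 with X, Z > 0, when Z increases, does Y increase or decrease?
Y decreases

Taking the partial derivative:
∂Y/∂Z = -45Z^4

∂Y/∂Z = -45Z^4 < 0 (assuming positive values)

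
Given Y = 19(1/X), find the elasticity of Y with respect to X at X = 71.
Elasticity = -1

Elasticity = (dY/dX) · (X/Y)

dY/dX = -19/X²
At X = 71: dY/dX = -19/5041, Y = 19/71

Elasticity = (-19/5041) · (71 / (19/71)) = -1

Interpretation: for a small percentage change in X, the percentage change in Y is approximately -1.00 times as large.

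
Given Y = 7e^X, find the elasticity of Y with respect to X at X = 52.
Elasticity = 52

Elasticity = (dY/dX) · (X/Y)

dY/dX = 7·e^X
At X = 52: dY/dX = 7·e^52, Y = 7·e^52

Elasticity = (7·e^52) · (52 / (7·e^52)) = 52

Interpretation: for a small percentage change in X, the percentage change in Y is approximately 52.00 times as large.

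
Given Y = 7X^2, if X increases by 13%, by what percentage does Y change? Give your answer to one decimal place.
27.7%

For Y = 7X^2:
If X → X(1 + 0.13)
Then Y → Y · (1 + 0.13)^2
     = Y · 1.2769

Percentage change = ((1 + 0.13)^2 − 1) × 100% ≈ 27.7%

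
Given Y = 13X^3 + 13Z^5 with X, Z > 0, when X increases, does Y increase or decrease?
Y increases

Taking the partial derivative:
∂Y/∂X = 39X^2

∂Y/∂X = 39X^2 > 0 (assuming positive values)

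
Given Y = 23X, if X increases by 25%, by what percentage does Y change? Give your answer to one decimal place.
25.0%

For Y = 23X:
If X → X(1 + 0.25)
Then Y → Y · (1 + 0.25)^1
     = Y · 1.2500

Percentage change = ((1 + 0.25)^1 − 1) × 100% = 25.0%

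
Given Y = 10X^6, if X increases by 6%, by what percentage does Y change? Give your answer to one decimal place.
41.9%

For Y = 10X^6:
If X → X(1 + 0.06)
Then Y → Y · (1 + 0.06)^6
     ≈ Y · 1.4185

Percentage change = ((1 + 0.06)^6 − 1) × 100% ≈ 41.9%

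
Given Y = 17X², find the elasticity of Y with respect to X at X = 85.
Elasticity = 2

Elasticity = (dY/dX) · (X/Y)

dY/dX = 34·X
At X = 85: dY/dX = 2890, Y = 122825

Elasticity = 2890 · (85 / 122825) = 2

Interpretation: for a small percentage change in X, the percentage change in Y is approximately 2.00 times as large.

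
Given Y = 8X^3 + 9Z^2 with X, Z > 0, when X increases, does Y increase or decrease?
Y increases

Taking the partial derivative:
∂Y/∂X = 24X^2

∂Y/∂X = 24X^2 > 0 (assuming positive values)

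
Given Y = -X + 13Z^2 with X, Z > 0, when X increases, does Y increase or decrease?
Y decreases

Taking the partial derivative:
∂Y/∂X = -1

∂Y/∂X = -1 < 0 (assuming positive values)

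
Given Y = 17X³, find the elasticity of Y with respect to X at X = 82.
Elasticity = 3

Elasticity = (dY/dX) · (X/Y)

dY/dX = 51·X²
At X = 82: dY/dX = 342924, Y = 9373256

Elasticity = 342924 · (82 / 9373256) = 3

Interpretation: for a small percentage change in X, the percentage change in Y is approximately 3.00 times as large.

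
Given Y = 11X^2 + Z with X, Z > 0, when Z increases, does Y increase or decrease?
Y increases

Taking the partial derivative:
∂Y/∂Z = 1

∂Y/∂Z = 1 > 0 (assuming positive values)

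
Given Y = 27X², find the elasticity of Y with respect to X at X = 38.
Elasticity = 2

Elasticity = (dY/dX) · (X/Y)

dY/dX = 54·X
At X = 38: dY/dX = 2052, Y = 38988

Elasticity = 2052 · (38 / 38988) = 2

Interpretation: for a small percentage change in X, the percentage change in Y is approximately 2.00 times as large.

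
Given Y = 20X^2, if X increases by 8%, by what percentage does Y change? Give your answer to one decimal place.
16.6%

For Y = 20X^2:
If X → X(1 + 0.08)
Then Y → Y · (1 + 0.08)^2
     = Y · 1.1664

Percentage change = ((1 + 0.08)^2 − 1) × 100% ≈ 16.6%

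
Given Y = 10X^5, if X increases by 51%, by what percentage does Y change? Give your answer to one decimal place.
685.0%

For Y = 10X^5:
If X → X(1 + 0.51)
Then Y → Y · (1 + 0.51)^5
     ≈ Y · 7.8503

Percentage change = ((1 + 0.51)^5 − 1) × 100% ≈ 685.0%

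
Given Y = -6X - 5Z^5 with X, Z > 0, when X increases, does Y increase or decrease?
Y decreases

Taking the partial derivative:
∂Y/∂X = -6

∂Y/∂X = -6 < 0 (assuming positive values)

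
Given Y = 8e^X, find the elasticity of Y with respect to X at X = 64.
Elasticity = 64

Elasticity = (dY/dX) · (X/Y)

dY/dX = 8·e^X
At X = 64: dY/dX = 8·e^64, Y = 8·e^64

Elasticity = (8·e^64) · (64 / (8·e^64)) = 64

Interpretation: for a small percentage change in X, the percentage change in Y is approximately 64.00 times as large.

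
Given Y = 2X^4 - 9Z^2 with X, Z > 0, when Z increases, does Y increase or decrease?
Y decreases

Taking the partial derivative:
∂Y/∂Z = -18Z

∂Y/∂Z = -18Z < 0 (assuming positive values)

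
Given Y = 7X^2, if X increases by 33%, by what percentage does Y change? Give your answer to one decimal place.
76.9%

For Y = 7X^2:
If X → X(1 + 0.33)
Then Y → Y · (1 + 0.33)^2
     = Y · 1.7689

Percentage change = ((1 + 0.33)^2 − 1) × 100% ≈ 76.9%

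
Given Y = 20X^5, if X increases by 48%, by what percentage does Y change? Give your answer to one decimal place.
610.1%

For Y = 20X^5:
If X → X(1 + 0.48)
Then Y → Y · (1 + 0.48)^5
     ≈ Y · 7.1008

Percentage change = ((1 + 0.48)^5 − 1) × 100% ≈ 610.1%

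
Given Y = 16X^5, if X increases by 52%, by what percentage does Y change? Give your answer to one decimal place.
711.4%

For Y = 16X^5:
If X → X(1 + 0.52)
Then Y → Y · (1 + 0.52)^5
     ≈ Y · 8.1137

Percentage change = ((1 + 0.52)^5 − 1) × 100% ≈ 711.4%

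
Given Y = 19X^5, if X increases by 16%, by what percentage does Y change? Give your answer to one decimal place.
110.0%

For Y = 19X^5:
If X → X(1 + 0.16)
Then Y → Y · (1 + 0.16)^5
     ≈ Y · 2.1003

Percentage change = ((1 + 0.16)^5 − 1) × 100% ≈ 110.0%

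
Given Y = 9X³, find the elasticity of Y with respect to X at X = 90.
Elasticity = 3

Elasticity = (dY/dX) · (X/Y)

dY/dX = 27·X²
At X = 90: dY/dX = 218700, Y = 6561000

Elasticity = 218700 · (90 / 6561000) = 3

Interpretation: for a small percentage change in X, the percentage change in Y is approximately 3.00 times as large.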